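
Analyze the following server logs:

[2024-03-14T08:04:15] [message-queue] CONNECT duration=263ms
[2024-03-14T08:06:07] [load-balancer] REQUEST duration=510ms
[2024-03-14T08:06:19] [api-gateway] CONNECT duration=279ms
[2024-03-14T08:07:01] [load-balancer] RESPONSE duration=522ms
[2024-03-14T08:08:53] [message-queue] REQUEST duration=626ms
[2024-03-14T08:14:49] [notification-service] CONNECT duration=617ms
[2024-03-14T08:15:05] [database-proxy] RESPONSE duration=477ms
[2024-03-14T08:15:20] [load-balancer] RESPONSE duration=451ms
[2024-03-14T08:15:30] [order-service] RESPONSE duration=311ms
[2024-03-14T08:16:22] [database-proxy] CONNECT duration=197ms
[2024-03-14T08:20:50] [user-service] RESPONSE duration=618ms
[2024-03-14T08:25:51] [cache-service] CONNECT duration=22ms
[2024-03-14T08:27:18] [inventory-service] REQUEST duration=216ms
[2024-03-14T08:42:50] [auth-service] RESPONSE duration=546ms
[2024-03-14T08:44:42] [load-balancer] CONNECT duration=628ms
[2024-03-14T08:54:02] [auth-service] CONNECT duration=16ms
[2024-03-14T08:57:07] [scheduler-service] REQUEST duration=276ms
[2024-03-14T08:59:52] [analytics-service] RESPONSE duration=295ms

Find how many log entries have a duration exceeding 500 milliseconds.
7

To count timeouts:

1. Threshold: 500ms
2. Extract duration from each log entry
3. Count entries where duration > 500
4. Timeout count: 7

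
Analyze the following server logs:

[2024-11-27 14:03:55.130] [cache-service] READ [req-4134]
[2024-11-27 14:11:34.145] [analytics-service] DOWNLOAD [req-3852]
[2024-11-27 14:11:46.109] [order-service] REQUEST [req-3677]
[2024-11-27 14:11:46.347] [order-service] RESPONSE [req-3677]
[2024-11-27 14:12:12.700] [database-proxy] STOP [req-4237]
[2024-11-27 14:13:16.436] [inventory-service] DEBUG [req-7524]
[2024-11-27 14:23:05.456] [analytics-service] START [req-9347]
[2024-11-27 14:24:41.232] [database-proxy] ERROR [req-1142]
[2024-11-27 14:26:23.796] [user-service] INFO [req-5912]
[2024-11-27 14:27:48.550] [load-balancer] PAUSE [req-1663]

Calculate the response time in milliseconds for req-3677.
238

To calculate latency:

1. Find REQUEST with id req-3677: 2024-11-27 14:11:46.109
2. Find RESPONSE with id req-3677: 2024-11-27 14:11:46.347
3. Latency: 2024-11-27 14:11:46.347 - 2024-11-27 14:11:46.109 = 238ms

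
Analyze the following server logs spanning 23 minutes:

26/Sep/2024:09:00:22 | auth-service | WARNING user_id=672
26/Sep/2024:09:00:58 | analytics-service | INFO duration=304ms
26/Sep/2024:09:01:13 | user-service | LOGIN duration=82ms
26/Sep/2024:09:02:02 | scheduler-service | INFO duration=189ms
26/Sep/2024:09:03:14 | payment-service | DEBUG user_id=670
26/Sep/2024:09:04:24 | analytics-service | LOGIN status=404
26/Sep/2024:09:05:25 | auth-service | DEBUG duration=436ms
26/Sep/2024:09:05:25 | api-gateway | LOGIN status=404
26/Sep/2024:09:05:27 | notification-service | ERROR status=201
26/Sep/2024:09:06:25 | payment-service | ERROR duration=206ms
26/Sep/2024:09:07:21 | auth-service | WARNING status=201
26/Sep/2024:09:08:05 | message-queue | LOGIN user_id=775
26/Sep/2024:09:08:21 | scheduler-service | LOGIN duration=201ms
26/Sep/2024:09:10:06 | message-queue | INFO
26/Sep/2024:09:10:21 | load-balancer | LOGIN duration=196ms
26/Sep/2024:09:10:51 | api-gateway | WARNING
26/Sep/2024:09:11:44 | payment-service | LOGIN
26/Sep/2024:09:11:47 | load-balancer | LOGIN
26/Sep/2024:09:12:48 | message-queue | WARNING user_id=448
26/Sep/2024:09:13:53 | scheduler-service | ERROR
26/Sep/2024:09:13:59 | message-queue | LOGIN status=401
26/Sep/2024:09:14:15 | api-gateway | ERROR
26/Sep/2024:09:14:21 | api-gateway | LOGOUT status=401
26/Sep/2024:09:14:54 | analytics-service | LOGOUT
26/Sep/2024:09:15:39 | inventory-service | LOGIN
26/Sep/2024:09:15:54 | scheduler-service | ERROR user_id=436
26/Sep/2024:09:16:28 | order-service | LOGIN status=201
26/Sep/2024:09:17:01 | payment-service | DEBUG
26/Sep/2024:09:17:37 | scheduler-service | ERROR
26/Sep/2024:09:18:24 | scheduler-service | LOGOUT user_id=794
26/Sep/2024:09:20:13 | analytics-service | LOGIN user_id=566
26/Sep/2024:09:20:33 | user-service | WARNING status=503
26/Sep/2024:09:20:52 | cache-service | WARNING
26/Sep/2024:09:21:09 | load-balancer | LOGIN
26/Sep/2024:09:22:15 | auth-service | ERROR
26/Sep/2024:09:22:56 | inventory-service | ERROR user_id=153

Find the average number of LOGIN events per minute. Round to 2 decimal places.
0.57

To calculate the rate:

1. Count total LOGIN events: 13
2. Total time period: 23 minutes
3. Rate = 13 / 23 = 0.57 events per minute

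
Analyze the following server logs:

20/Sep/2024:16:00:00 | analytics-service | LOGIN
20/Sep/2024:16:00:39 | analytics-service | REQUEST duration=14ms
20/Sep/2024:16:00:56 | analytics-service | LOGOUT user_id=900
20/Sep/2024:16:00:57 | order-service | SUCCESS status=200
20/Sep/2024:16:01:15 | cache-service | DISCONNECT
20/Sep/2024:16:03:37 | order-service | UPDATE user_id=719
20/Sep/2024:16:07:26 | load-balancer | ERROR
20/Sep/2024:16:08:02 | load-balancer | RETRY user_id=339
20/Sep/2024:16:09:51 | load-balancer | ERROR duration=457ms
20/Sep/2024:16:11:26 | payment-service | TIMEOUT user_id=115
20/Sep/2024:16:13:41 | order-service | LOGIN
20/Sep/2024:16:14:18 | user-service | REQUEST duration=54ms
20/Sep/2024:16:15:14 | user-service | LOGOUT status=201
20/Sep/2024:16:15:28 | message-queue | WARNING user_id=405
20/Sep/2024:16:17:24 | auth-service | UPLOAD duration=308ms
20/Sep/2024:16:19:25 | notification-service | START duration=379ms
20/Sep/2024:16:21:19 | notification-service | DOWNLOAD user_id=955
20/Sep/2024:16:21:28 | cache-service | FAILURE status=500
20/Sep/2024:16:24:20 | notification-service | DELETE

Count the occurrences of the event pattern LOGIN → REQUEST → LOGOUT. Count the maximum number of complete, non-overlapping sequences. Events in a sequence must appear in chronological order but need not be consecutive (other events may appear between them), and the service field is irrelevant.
2

To count sequences:

1. Look for pattern: LOGIN → REQUEST → LOGOUT
2. Greedily scan the log in chronological order, matching each sequence element in turn (ignoring service)
3. Each time the full pattern completes, increment the count and restart matching from the next event
4. Complete non-overlapping sequences found: 2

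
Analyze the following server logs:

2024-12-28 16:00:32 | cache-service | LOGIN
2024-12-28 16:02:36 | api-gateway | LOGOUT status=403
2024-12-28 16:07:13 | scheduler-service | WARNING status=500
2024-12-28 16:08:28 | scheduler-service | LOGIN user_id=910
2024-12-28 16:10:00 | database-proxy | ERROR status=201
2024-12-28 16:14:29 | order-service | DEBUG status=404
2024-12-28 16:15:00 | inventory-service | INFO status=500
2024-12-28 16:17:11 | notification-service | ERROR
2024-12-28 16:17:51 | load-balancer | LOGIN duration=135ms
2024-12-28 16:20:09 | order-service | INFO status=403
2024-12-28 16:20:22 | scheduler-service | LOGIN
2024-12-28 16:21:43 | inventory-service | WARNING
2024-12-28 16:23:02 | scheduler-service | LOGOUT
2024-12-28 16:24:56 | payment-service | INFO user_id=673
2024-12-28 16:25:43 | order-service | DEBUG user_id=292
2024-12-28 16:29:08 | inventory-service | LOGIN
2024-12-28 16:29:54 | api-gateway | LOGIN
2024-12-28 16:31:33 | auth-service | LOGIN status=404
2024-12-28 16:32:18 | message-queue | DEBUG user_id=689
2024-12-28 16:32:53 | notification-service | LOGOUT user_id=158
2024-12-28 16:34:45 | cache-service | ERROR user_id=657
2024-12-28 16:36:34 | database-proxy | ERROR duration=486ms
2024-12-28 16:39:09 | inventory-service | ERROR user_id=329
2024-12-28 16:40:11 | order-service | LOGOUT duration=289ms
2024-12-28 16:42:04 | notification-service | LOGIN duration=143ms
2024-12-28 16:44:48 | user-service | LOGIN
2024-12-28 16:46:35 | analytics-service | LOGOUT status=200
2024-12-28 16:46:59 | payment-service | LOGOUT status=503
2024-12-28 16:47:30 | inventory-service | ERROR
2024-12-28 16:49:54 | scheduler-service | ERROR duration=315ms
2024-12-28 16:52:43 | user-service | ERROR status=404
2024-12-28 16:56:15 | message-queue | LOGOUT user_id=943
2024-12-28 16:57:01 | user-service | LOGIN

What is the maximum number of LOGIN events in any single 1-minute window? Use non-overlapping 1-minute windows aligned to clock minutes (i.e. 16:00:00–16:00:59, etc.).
2

To find the burst window:

1. Divide the log period into non-overlapping 1-minute windows starting at 16:00
2. Count LOGIN events in each window
3. Find the window with maximum count
4. Maximum events in a window: 2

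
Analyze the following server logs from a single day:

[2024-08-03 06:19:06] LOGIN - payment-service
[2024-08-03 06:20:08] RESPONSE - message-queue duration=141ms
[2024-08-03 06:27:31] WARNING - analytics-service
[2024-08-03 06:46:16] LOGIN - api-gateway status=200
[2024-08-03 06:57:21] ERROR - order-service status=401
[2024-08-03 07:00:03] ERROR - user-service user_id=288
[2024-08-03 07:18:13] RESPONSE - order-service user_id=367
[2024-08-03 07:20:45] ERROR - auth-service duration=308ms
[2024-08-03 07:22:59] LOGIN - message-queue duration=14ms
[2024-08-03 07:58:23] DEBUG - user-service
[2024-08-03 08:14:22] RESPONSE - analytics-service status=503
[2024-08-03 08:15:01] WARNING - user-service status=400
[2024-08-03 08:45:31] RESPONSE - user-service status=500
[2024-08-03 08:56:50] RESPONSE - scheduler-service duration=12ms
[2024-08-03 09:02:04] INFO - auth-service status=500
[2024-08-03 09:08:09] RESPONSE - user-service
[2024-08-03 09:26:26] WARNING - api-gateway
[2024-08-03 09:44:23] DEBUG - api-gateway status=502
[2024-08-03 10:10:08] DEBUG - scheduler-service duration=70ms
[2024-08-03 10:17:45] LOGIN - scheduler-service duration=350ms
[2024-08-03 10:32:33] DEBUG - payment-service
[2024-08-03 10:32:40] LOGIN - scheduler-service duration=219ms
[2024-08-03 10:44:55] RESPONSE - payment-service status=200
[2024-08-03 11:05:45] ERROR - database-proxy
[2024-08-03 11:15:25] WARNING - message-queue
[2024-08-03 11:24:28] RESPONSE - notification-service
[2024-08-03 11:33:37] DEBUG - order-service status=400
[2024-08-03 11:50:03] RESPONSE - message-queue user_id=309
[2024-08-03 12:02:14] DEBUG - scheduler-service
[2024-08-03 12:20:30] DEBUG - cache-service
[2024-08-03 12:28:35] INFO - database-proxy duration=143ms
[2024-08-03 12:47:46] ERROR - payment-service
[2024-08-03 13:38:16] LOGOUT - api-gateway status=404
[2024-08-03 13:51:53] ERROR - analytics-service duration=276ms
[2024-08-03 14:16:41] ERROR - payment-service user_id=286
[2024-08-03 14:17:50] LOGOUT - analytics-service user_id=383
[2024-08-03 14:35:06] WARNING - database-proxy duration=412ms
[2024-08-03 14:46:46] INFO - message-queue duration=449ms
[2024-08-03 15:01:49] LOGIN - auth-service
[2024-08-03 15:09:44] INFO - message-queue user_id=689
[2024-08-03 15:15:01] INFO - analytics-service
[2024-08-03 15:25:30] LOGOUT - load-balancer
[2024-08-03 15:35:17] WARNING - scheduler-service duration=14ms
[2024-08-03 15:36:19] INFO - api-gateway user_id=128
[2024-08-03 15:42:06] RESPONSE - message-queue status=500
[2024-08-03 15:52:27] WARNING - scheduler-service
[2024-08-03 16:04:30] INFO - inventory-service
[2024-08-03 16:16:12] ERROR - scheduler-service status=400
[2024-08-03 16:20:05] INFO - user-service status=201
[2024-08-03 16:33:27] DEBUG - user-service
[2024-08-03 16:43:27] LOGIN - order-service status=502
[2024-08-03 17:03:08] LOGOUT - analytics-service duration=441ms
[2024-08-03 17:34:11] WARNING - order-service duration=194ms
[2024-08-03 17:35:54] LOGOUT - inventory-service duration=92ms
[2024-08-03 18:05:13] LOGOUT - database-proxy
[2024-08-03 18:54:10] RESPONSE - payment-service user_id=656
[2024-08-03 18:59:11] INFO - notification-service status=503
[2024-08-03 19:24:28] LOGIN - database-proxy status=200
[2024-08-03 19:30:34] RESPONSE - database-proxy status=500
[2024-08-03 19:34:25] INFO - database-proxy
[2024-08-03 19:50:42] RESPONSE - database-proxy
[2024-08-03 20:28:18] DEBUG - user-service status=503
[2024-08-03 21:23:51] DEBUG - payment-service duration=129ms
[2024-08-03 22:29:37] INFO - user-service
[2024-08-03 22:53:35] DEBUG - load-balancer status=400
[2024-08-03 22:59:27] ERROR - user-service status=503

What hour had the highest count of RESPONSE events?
8

To find the peak hour:

1. Group all RESPONSE events by hour
2. Count events in each hour
3. Find hour with maximum count
4. Peak hour: 8 (with 3 events)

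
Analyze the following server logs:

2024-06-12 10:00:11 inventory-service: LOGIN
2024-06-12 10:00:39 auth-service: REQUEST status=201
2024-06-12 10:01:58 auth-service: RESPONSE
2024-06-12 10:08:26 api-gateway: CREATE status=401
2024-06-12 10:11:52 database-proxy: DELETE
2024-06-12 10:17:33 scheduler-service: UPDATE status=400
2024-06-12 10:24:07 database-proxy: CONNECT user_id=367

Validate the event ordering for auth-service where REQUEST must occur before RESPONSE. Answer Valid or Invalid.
Valid

To validate ordering:

1. Required order: REQUEST → RESPONSE
2. Rule: REQUEST must occur before RESPONSE
3. Check actual order of events for auth-service
4. Result: Valid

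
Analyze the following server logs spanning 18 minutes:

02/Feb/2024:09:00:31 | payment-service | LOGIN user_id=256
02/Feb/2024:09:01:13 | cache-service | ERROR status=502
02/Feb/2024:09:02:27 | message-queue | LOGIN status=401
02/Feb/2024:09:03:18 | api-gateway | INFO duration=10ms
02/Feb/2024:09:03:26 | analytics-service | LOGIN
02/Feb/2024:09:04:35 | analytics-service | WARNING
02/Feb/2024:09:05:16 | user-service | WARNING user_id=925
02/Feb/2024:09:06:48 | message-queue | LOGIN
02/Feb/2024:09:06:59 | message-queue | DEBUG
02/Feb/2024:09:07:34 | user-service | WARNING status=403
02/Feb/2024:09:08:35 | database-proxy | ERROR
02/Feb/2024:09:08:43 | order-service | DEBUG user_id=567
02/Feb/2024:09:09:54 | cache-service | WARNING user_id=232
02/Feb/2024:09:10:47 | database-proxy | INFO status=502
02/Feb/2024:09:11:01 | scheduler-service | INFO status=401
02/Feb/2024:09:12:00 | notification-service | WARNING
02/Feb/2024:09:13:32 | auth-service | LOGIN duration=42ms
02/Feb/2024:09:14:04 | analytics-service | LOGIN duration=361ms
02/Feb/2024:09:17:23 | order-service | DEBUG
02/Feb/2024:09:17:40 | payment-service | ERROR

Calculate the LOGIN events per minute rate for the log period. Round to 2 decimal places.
0.33

To calculate the rate:

1. Count total LOGIN events: 6
2. Total time period: 18 minutes
3. Rate = 6 / 18 = 0.33 events per minute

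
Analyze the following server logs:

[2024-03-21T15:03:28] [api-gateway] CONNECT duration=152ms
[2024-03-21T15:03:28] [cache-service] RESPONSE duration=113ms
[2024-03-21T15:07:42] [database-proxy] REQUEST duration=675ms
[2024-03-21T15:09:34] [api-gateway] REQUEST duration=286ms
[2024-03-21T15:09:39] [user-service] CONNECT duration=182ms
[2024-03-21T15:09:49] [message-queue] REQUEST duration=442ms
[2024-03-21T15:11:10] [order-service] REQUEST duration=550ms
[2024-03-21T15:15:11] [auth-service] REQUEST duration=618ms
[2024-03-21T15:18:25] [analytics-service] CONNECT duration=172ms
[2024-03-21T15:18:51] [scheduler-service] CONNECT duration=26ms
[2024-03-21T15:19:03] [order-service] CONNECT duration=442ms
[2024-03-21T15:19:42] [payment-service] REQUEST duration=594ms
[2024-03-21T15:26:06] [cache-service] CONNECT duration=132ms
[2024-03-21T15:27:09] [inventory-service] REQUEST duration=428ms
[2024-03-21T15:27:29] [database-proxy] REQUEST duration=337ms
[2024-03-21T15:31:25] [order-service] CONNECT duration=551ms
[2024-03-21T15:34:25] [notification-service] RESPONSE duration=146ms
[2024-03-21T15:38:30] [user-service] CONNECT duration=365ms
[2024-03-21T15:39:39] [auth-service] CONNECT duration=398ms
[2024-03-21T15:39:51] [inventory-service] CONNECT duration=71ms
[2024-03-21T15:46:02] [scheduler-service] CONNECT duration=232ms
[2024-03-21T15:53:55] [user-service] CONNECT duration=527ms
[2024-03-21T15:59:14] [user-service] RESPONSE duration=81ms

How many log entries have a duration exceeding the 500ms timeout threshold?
6

To count timeouts:

1. Threshold: 500ms
2. Extract duration from each log entry
3. Count entries where duration > 500
4. Timeout count: 6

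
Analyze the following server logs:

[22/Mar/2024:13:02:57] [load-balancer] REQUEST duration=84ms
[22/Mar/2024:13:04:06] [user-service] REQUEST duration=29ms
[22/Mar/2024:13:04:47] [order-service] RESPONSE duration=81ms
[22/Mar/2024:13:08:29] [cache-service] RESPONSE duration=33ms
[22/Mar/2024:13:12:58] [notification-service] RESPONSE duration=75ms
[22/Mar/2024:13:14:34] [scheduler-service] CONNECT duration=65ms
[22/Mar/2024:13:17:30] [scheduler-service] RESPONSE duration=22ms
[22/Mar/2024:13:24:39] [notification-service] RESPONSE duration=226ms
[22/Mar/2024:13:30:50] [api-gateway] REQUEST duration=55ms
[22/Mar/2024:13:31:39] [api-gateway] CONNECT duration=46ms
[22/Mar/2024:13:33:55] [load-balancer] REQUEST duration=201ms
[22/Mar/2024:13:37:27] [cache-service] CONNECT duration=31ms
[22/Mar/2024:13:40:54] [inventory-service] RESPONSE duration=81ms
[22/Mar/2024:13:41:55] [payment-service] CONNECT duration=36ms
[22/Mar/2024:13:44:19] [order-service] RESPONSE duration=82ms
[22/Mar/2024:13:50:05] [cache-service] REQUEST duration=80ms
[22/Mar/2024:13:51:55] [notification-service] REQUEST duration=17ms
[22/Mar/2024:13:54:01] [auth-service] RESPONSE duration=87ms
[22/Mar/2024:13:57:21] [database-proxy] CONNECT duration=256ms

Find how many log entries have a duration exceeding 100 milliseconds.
3

To count timeouts:

1. Threshold: 100ms
2. Extract duration from each log entry
3. Count entries where duration > 100
4. Timeout count: 3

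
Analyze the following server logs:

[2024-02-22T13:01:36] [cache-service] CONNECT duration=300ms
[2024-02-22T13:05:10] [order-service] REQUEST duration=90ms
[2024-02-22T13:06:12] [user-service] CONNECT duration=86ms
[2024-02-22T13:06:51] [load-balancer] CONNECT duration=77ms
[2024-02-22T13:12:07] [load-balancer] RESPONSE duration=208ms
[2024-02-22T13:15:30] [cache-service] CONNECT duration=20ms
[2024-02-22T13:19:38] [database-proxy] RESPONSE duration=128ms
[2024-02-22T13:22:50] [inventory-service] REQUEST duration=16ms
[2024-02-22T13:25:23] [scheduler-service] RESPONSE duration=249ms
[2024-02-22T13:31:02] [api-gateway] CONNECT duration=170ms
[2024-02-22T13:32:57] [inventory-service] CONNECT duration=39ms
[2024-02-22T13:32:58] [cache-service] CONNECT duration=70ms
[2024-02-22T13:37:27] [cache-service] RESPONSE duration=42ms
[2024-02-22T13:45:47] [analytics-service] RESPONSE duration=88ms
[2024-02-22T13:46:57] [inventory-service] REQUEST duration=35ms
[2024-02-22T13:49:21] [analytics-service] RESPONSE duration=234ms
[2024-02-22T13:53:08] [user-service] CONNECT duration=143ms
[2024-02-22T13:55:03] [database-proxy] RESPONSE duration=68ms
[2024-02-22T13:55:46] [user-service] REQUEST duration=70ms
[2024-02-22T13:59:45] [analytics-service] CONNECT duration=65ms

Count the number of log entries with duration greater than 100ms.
7

To count timeouts:

1. Threshold: 100ms
2. Extract duration from each log entry
3. Count entries where duration > 100
4. Timeout count: 7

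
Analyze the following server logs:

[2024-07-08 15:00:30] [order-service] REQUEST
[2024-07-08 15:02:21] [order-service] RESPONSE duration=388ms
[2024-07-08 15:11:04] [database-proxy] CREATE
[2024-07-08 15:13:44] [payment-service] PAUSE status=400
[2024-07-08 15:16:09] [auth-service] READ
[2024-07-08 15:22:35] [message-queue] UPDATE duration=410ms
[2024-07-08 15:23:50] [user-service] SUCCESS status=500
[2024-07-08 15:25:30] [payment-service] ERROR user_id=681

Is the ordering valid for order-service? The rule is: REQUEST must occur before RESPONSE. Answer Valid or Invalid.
Valid

To validate ordering:

1. Required order: REQUEST → RESPONSE
2. Rule: REQUEST must occur before RESPONSE
3. Check actual order of events for order-service
4. Result: Valid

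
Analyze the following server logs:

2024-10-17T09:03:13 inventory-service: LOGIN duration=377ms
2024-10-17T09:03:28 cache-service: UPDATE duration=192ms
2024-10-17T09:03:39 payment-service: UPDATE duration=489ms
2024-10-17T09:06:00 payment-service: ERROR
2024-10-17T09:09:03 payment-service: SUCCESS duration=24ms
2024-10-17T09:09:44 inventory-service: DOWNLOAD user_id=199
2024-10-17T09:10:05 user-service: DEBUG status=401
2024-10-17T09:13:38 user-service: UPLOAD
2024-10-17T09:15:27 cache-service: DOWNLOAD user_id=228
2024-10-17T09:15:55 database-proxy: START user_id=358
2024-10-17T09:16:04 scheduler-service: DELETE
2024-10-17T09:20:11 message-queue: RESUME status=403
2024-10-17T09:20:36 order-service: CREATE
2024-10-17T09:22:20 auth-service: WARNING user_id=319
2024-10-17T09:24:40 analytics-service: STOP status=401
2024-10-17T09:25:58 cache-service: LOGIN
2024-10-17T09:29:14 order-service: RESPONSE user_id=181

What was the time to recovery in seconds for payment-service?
183

To calculate recovery time:

1. Find ERROR event for payment-service: 2024-10-17T09:06:00
2. Find next SUCCESS event for payment-service: 2024-10-17T09:09:03
3. Recovery time: 2024-10-17T09:09:03 - 2024-10-17T09:06:00 = 183 seconds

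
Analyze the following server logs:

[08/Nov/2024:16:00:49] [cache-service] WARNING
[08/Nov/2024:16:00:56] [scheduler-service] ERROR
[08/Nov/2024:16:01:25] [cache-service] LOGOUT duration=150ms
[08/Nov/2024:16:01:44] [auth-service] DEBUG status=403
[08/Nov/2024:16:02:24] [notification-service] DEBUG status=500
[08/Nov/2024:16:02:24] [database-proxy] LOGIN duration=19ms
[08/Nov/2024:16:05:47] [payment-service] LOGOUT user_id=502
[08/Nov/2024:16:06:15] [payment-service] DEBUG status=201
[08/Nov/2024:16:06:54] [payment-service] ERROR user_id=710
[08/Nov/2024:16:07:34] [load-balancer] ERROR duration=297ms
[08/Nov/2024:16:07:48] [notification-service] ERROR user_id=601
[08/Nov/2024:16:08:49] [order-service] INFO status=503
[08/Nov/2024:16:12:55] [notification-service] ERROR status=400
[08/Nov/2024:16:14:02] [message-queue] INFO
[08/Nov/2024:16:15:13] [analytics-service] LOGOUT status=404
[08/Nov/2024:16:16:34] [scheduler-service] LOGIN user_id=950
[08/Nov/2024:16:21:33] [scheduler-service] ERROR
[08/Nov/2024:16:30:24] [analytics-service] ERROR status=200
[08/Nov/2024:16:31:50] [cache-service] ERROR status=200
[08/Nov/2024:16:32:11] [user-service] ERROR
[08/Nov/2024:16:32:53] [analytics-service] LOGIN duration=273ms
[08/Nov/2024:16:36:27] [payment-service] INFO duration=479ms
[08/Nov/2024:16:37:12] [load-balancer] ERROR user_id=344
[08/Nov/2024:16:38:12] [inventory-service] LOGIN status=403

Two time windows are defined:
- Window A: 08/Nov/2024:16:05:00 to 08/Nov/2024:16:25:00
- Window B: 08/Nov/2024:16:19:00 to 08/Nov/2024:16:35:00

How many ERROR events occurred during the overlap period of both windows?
1

To find overlap events:

1. Window A: 08/Nov/2024:16:05:00 to 08/Nov/2024:16:25:00
2. Window B: 08/Nov/2024:16:19:00 to 08/Nov/2024:16:35:00
3. Overlap period: 08/Nov/2024:16:19:00 to 08/Nov/2024:16:25:00
4. Count ERROR events in overlap: 1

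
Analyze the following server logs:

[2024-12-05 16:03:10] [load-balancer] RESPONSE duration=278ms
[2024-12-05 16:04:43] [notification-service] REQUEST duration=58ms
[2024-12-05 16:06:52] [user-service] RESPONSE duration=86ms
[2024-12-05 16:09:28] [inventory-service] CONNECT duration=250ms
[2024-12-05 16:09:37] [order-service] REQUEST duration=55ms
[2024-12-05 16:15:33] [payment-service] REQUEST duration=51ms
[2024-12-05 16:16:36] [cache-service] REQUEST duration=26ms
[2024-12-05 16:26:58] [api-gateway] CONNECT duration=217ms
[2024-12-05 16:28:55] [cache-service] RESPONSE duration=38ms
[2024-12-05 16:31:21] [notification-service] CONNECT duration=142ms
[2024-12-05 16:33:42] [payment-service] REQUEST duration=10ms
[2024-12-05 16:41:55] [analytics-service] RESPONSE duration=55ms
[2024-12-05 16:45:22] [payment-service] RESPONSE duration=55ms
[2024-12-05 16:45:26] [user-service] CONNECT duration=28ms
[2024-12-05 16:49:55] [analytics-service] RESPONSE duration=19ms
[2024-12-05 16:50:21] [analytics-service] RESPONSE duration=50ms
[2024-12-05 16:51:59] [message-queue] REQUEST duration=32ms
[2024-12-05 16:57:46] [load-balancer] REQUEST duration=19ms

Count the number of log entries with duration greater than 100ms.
4

To count timeouts:

1. Threshold: 100ms
2. Extract duration from each log entry
3. Count entries where duration > 100
4. Timeout count: 4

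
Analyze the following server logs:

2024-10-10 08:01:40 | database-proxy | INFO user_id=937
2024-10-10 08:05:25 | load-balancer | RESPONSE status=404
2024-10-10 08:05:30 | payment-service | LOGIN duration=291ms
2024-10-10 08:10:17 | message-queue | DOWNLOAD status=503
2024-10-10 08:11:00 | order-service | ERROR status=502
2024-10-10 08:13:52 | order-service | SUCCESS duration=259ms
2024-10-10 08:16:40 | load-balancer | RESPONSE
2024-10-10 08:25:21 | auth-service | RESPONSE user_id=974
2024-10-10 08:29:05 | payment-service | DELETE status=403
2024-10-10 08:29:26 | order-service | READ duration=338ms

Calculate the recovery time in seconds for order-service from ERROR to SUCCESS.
172

To calculate recovery time:

1. Find ERROR event for order-service: 2024-10-10 08:11:00
2. Find next SUCCESS event for order-service: 2024-10-10 08:13:52
3. Recovery time: 2024-10-10 08:13:52 - 2024-10-10 08:11:00 = 172 seconds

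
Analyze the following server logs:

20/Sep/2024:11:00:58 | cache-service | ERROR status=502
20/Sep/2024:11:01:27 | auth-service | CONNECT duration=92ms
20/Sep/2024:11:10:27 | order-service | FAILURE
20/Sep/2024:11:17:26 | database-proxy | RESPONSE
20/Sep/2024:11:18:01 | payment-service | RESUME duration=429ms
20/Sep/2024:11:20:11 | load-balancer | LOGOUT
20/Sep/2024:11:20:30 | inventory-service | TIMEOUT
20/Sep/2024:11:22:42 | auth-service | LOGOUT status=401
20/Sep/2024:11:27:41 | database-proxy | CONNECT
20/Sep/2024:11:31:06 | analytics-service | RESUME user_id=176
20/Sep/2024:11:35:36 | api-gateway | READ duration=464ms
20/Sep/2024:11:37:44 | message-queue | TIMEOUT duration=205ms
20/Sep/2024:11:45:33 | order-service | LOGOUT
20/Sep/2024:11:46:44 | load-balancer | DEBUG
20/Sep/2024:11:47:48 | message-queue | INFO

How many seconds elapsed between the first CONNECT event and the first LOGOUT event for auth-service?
1275

To find the time between events:

1. Locate the first CONNECT event for auth-service: 20/Sep/2024:11:01:27
2. Locate the first LOGOUT event for auth-service: 20/Sep/2024:11:22:42
3. Calculate the difference: 20/Sep/2024:11:22:42 - 20/Sep/2024:11:01:27 = 1275 seconds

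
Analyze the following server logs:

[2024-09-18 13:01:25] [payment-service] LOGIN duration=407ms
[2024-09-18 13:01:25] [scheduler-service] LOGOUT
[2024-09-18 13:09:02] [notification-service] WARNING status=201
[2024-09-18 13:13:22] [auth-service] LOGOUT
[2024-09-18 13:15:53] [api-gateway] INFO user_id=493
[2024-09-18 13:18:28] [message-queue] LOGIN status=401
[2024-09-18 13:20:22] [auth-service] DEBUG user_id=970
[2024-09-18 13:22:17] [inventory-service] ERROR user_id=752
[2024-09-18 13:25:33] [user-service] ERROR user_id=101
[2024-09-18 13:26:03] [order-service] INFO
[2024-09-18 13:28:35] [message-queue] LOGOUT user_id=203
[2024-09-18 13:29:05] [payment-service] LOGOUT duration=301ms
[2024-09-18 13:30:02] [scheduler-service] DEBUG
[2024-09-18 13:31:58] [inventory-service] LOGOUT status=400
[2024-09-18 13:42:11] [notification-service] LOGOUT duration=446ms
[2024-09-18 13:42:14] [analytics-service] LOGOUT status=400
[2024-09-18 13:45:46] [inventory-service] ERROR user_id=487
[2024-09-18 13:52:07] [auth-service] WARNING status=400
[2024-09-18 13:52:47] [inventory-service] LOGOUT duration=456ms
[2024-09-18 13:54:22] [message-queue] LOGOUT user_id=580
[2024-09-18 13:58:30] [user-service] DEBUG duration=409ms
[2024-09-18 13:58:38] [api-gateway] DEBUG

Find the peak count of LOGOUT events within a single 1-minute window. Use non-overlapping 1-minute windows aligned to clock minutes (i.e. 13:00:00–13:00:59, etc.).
2

To find the burst window:

1. Divide the log period into non-overlapping 1-minute windows starting at 13:00
2. Count LOGOUT events in each window
3. Find the window with maximum count
4. Maximum events in a window: 2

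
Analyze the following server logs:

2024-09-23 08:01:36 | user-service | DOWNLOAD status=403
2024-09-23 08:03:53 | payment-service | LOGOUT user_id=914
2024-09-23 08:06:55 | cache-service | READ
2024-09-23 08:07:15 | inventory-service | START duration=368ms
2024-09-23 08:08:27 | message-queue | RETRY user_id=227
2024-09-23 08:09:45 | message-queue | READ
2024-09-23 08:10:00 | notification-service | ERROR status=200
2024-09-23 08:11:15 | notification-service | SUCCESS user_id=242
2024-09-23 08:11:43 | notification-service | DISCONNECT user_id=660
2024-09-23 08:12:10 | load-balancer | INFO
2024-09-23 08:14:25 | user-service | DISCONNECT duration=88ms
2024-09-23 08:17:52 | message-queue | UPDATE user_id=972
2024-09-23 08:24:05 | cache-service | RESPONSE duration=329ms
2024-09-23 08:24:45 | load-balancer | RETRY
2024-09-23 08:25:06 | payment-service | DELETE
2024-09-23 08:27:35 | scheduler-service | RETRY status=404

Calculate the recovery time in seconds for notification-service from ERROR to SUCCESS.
75

To calculate recovery time:

1. Find ERROR event for notification-service: 2024-09-23 08:10:00
2. Find next SUCCESS event for notification-service: 2024-09-23 08:11:15
3. Recovery time: 2024-09-23 08:11:15 - 2024-09-23 08:10:00 = 75 seconds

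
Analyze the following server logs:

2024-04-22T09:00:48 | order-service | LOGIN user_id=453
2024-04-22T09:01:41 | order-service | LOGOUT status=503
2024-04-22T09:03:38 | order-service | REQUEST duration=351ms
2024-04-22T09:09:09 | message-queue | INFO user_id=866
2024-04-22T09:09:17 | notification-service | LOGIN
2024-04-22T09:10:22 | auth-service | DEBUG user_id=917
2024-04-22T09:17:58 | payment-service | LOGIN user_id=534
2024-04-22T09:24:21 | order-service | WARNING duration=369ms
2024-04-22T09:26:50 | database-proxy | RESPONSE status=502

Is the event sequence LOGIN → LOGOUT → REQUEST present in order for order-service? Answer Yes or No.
Yes

To verify sequence order:

1. Find all events in sequence LOGIN → LOGOUT → REQUEST for order-service
2. Extract their timestamps
3. Check if timestamps are in ascending order
4. Result: Yes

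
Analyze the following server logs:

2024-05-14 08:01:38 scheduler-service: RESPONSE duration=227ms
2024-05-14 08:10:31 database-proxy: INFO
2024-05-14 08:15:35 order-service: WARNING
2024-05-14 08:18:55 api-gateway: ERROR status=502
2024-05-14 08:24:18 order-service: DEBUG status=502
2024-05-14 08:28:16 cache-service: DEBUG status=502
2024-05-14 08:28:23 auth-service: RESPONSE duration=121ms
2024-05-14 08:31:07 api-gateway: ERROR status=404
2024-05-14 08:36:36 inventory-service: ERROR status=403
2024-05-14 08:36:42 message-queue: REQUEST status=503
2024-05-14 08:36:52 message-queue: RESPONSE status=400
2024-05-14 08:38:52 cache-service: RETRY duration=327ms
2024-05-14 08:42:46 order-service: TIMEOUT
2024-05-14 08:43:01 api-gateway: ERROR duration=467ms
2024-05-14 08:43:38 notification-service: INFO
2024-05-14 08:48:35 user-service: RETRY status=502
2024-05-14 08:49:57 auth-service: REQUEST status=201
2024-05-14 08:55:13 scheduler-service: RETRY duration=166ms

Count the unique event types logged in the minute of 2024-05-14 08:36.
3

To count unique event types:

1. Filter events in the minute starting at 2024-05-14 08:36
2. Extract event types from matching entries
3. Count unique types: 3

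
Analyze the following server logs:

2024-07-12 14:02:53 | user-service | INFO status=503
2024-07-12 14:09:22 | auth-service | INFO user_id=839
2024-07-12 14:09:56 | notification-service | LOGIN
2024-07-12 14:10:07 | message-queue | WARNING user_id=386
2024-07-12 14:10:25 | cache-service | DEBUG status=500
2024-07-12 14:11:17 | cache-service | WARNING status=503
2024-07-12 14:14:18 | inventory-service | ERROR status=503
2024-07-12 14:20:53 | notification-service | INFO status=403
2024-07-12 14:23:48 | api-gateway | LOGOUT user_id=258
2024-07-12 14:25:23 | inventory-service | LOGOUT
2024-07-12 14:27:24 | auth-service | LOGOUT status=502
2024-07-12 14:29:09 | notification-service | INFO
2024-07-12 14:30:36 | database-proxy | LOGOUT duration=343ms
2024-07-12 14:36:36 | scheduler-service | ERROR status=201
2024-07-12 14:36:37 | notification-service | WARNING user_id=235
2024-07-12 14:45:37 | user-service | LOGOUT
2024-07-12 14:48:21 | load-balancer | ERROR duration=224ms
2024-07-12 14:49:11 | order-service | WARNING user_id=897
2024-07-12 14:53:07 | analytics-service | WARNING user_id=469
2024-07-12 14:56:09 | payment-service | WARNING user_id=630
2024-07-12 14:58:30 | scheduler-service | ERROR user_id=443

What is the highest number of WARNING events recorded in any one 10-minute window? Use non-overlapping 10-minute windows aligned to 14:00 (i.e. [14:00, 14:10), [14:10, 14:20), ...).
2

To find the burst window:

1. Divide the log period into non-overlapping 10-minute windows starting at 14:00
2. Count WARNING events in each window
3. Find the window with maximum count
4. Maximum events in a window: 2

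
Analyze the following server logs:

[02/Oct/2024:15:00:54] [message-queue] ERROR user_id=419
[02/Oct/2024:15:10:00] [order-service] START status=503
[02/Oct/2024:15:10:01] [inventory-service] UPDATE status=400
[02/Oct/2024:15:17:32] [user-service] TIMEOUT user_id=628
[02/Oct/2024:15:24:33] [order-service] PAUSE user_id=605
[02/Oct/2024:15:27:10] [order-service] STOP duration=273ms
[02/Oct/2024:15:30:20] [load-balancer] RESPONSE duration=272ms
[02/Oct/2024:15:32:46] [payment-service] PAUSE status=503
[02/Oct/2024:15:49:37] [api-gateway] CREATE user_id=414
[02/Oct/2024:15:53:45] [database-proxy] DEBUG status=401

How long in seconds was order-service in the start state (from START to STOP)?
1030

To calculate state duration:

1. Find START event for order-service: 02/Oct/2024:15:10:00
2. Find STOP event for order-service: 02/Oct/2024:15:27:10
3. Calculate duration: 02/Oct/2024:15:27:10 - 02/Oct/2024:15:10:00 = 1030 seconds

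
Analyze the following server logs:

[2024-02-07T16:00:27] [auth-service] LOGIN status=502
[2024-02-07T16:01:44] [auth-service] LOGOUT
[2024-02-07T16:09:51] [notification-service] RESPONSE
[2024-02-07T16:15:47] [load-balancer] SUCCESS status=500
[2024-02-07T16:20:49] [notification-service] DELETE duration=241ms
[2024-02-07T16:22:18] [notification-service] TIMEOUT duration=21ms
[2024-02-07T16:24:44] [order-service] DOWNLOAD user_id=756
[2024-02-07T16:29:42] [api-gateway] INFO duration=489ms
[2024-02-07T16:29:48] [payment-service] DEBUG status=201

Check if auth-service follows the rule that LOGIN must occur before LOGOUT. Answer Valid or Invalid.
Valid

To validate ordering:

1. Required order: LOGIN → LOGOUT
2. Rule: LOGIN must occur before LOGOUT
3. Check actual order of events for auth-service
4. Result: Valid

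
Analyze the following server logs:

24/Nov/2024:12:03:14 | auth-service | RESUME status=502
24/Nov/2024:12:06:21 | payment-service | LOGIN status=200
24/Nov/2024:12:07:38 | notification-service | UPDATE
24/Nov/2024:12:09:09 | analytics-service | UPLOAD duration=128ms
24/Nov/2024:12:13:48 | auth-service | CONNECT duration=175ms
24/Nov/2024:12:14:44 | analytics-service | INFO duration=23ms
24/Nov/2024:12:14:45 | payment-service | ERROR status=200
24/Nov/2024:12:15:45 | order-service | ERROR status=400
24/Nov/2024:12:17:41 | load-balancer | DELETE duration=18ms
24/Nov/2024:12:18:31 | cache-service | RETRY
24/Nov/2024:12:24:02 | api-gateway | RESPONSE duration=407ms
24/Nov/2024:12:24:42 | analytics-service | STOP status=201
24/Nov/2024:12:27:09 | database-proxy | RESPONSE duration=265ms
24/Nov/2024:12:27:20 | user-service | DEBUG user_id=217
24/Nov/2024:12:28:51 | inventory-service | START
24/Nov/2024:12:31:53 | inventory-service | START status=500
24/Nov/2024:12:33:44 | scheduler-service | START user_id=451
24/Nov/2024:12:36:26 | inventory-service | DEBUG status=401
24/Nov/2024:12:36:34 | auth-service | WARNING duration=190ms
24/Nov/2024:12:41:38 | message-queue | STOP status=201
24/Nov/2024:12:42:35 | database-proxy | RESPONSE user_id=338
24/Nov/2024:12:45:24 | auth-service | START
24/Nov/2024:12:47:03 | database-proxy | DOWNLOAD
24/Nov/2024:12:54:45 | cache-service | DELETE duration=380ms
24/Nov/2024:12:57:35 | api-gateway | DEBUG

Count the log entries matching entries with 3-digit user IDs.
3

To find matching entries:

1. Pattern to match: entries with 3-digit user IDs
2. Scan each log entry for the pattern
3. Count matches: 3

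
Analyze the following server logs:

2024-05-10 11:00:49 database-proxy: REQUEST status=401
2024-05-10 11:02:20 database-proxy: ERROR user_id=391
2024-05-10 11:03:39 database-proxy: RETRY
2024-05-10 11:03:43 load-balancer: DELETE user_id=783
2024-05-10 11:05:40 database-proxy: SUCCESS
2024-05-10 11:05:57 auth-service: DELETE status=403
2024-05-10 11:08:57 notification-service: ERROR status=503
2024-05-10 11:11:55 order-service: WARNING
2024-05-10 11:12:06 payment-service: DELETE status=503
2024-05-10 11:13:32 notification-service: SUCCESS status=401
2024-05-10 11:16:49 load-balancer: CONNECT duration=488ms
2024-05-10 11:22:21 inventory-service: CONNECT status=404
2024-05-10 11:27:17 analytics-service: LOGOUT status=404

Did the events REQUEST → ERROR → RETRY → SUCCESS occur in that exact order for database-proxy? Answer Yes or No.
Yes

To verify sequence order:

1. Find all events in sequence REQUEST → ERROR → RETRY → SUCCESS for database-proxy
2. Extract their timestamps
3. Check if timestamps are in ascending order
4. Result: Yes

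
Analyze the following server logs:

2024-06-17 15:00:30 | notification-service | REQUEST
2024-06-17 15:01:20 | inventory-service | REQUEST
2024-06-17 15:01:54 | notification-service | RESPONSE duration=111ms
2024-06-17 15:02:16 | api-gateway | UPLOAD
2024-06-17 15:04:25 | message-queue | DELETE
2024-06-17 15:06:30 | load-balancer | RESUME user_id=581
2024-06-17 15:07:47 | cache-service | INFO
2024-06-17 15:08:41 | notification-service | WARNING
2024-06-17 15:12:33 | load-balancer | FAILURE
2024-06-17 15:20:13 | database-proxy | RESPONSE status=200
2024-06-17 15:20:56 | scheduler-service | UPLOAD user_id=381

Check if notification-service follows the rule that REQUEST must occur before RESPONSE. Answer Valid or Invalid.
Valid

To validate ordering:

1. Required order: REQUEST → RESPONSE
2. Rule: REQUEST must occur before RESPONSE
3. Check actual order of events for notification-service
4. Result: Valid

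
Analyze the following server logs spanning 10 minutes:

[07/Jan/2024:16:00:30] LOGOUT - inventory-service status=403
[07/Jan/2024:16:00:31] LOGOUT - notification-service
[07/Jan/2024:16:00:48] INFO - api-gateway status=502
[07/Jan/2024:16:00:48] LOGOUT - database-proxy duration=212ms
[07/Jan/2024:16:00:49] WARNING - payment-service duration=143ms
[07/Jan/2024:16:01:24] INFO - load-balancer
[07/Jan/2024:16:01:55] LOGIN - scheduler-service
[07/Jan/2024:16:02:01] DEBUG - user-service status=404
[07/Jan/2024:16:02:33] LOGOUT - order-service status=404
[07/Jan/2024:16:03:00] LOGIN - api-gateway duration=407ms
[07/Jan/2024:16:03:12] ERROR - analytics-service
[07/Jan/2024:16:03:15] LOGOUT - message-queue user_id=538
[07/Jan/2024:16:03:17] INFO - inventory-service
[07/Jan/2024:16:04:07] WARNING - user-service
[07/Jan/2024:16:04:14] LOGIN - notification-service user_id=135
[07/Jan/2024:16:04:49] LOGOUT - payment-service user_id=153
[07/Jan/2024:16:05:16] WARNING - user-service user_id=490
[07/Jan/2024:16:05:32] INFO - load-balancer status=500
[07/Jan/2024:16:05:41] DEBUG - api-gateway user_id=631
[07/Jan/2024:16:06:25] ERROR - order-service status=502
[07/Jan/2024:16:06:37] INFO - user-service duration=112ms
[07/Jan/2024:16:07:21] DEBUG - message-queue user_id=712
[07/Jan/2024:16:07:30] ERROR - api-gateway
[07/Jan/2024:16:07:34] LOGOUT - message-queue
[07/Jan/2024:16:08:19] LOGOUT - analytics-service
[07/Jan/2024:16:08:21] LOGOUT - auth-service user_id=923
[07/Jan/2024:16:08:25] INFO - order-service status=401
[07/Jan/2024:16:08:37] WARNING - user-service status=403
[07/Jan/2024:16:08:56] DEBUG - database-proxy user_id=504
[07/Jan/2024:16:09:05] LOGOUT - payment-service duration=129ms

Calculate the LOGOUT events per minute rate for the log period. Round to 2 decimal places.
1.0

To calculate the rate:

1. Count total LOGOUT events: 10
2. Total time period: 10 minutes
3. Rate = 10 / 10 = 1.0 events per minute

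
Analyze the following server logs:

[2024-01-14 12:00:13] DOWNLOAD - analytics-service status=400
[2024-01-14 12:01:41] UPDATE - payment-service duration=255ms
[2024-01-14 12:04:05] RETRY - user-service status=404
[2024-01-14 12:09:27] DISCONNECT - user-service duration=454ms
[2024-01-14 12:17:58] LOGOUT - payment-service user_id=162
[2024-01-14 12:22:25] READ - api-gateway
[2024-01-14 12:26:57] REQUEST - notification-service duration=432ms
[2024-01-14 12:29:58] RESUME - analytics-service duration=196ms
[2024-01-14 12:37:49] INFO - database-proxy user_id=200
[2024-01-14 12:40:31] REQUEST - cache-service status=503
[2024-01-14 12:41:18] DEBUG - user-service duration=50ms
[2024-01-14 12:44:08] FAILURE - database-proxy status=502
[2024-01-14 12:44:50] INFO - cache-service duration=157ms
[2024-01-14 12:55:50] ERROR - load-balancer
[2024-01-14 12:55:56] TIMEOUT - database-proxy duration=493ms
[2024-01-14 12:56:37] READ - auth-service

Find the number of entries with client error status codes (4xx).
2

To find matching entries:

1. Pattern to match: client error status codes (4xx)
2. Scan each log entry for the pattern
3. Count matches: 2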